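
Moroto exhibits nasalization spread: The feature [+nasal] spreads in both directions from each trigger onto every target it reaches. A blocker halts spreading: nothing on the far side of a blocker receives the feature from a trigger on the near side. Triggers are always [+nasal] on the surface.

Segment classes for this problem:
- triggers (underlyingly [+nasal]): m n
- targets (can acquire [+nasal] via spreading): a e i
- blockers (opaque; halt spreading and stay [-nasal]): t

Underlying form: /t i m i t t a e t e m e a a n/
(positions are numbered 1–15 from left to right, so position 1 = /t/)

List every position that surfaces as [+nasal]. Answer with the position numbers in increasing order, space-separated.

2 3 4 10 11 12 13 14 15

From /m/ at 3 rightward: 4 /i/ → [+nasal]; 5 /t/ blocks.
From /m/ at 3 leftward: 2 /i/ → [+nasal]; 1 /t/ blocks.
From /m/ at 11 rightward: 12 /e/ → [+nasal]; 13 /a/ → [+nasal]; 14 /a/ → [+nasal]; 15 /n/ is itself a trigger — this domain ends here.
From /m/ at 11 leftward: 10 /e/ → [+nasal]; 9 /t/ blocks.
From /n/ at 15 rightward: word edge.
From /n/ at 15 leftward: 14 /a/ → [+nasal]; 13 /a/ → [+nasal]; 12 /e/ → [+nasal]; 11 /m/ is itself a trigger — this domain ends here.
Targets with no active source: positions 7 8 stay [-nasal].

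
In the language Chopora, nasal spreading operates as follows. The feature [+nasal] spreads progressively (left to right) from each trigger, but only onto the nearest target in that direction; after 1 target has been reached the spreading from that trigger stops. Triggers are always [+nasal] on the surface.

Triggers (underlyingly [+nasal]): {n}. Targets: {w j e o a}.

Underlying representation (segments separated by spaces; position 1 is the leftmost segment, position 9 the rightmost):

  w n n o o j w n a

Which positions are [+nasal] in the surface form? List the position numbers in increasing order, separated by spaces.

2 3 4 8 9

From /n/ at 2 rightward: 3 /n/ is itself a trigger — this domain ends here.
From /n/ at 3 rightward: 4 /o/ → [+nasal]; bound reached.
From /n/ at 8 rightward: 9 /a/ → [+nasal]; bound reached.
Targets with no active source: positions 1 5 6 7 stay [-nasal].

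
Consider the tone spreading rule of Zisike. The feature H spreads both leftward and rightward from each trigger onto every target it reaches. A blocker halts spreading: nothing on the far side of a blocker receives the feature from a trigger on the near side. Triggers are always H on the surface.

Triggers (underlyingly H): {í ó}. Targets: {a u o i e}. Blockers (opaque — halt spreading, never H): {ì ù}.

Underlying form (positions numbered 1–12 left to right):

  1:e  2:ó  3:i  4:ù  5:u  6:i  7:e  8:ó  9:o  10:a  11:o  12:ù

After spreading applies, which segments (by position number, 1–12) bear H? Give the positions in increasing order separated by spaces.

1 2 3 5 6 7 8 9 10 11

From /ó/ at 2 rightward: 3 /i/ → H; 4 /ù/ blocks.
From /ó/ at 2 leftward: 1 /e/ → H; word edge.
From /ó/ at 8 rightward: 9 /o/ → H; 10 /a/ → H; 11 /o/ → H; 12 /ù/ blocks.
From /ó/ at 8 leftward: 7 /e/ → H; 6 /i/ → H; 5 /u/ → H; 4 /ù/ blocks.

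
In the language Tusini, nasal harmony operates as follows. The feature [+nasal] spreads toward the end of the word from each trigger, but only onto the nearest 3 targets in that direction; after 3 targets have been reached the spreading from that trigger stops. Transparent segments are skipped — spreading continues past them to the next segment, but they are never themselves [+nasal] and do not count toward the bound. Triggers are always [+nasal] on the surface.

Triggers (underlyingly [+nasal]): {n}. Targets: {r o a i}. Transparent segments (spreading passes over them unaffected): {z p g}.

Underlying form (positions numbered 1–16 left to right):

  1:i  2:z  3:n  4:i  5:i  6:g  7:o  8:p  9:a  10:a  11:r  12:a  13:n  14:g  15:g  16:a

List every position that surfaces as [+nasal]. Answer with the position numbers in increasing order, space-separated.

From /n/ at 3 rightward: 4 /i/ → [+nasal]; 5 /i/ → [+nasal]; 6 /g/ transparent; 7 /o/ → [+nasal]; bound reached.
From /n/ at 13 rightward: 14 /g/ transparent; 15 /g/ transparent; 16 /a/ → [+nasal]; word edge.
Targets with no active source: positions 1 9 10 11 12 stay [-nasal].

3 4 5 7 13 16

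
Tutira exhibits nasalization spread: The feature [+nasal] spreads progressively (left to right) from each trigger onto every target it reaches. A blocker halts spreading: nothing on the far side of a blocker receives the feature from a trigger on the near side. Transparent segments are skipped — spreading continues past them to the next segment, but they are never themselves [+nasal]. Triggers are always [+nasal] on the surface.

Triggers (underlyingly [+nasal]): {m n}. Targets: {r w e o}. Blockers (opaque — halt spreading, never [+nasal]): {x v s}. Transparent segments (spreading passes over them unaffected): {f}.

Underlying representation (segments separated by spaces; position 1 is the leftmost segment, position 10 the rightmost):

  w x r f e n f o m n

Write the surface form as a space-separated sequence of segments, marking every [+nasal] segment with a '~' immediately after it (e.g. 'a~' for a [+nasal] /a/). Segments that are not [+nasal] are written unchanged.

From /n/ at 6 rightward: 7 /f/ transparent; 8 /o/ → [+nasal]; 9 /m/ is itself a trigger — this domain ends here.
From /m/ at 9 rightward: 10 /n/ is itself a trigger — this domain ends here.
From /n/ at 10 rightward: word edge.
Targets with no active source: positions 1 3 5 stay [-nasal].
[+nasal] positions on the surface: 6 8 9 10.

w x r f e n~ f o~ m~ n~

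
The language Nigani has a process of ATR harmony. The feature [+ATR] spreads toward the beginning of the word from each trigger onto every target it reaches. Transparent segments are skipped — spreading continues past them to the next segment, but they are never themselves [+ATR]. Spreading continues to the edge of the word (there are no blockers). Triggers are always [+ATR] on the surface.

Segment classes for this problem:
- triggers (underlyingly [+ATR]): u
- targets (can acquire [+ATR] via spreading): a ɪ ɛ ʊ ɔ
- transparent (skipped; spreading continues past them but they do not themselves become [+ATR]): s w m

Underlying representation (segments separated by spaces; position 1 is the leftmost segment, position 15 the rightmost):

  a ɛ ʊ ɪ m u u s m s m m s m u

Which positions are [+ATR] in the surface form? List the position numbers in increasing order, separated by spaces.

1 2 3 4 6 7 15

From /u/ at 6 leftward: 5 /m/ transparent; 4 /ɪ/ → [+ATR]; 3 /ʊ/ → [+ATR]; 2 /ɛ/ → [+ATR]; 1 /a/ → [+ATR]; word edge.
From /u/ at 7 leftward: 6 /u/ is itself a trigger — this domain ends here.
From /u/ at 15 leftward: 14 /m/ transparent; 13 /s/ transparent; 12 /m/ transparent; 11 /m/ transparent; 10 /s/ transparent; 9 /m/ transparent; 8 /s/ transparent; 7 /u/ is itself a trigger — this domain ends here.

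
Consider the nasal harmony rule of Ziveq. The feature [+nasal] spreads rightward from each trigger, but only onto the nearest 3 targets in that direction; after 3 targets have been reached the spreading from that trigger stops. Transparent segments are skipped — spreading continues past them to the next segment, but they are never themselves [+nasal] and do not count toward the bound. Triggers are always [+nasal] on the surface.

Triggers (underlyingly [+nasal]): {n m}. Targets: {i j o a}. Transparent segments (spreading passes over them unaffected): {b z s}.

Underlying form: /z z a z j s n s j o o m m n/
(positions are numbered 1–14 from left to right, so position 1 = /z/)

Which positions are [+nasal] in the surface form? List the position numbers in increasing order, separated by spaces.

From /n/ at 7 rightward: 8 /s/ transparent; 9 /j/ → [+nasal]; 10 /o/ → [+nasal]; 11 /o/ → [+nasal]; bound reached.
From /m/ at 12 rightward: 13 /m/ is itself a trigger — this domain ends here.
From /m/ at 13 rightward: 14 /n/ is itself a trigger — this domain ends here.
From /n/ at 14 rightward: word edge.
Targets with no active source: positions 3 5 stay [-nasal].

7 9 10 11 12 13 14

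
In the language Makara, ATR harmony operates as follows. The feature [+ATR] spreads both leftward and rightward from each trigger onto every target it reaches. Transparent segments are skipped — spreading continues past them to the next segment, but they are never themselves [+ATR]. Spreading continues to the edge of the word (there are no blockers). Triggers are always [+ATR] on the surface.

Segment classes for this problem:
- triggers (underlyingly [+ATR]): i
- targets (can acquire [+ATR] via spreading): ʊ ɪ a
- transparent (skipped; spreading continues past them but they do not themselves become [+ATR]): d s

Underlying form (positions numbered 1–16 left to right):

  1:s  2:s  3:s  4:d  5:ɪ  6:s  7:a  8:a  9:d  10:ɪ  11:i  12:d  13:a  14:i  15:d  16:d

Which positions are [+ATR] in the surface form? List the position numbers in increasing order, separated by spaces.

5 7 8 10 11 13 14

From /i/ at 11 rightward: 12 /d/ transparent; 13 /a/ → [+ATR]; 14 /i/ is itself a trigger — this domain ends here.
From /i/ at 11 leftward: 10 /ɪ/ → [+ATR]; 9 /d/ transparent; 8 /a/ → [+ATR]; 7 /a/ → [+ATR]; 6 /s/ transparent; 5 /ɪ/ → [+ATR]; 4 /d/ transparent; 3 /s/ transparent; 2 /s/ transparent; 1 /s/ transparent; word edge.
From /i/ at 14 rightward: 15 /d/ transparent; 16 /d/ transparent; word edge.
From /i/ at 14 leftward: 13 /a/ → [+ATR]; 12 /d/ transparent; 11 /i/ is itself a trigger — this domain ends here.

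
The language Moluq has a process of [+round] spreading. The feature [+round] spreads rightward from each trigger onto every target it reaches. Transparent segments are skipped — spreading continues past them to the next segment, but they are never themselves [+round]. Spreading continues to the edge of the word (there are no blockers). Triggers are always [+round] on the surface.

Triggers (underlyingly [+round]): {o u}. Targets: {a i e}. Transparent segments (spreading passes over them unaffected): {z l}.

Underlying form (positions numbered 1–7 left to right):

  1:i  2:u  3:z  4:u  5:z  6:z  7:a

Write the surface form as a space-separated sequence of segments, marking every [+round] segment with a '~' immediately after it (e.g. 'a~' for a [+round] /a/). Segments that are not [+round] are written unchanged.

From /u/ at 2 rightward: 3 /z/ transparent; 4 /u/ is itself a trigger — this domain ends here.
From /u/ at 4 rightward: 5 /z/ transparent; 6 /z/ transparent; 7 /a/ → [+round]; word edge.
Target with no active source: position 1 stays [-round].
[+round] positions on the surface: 2 4 7.

i u~ z u~ z z a~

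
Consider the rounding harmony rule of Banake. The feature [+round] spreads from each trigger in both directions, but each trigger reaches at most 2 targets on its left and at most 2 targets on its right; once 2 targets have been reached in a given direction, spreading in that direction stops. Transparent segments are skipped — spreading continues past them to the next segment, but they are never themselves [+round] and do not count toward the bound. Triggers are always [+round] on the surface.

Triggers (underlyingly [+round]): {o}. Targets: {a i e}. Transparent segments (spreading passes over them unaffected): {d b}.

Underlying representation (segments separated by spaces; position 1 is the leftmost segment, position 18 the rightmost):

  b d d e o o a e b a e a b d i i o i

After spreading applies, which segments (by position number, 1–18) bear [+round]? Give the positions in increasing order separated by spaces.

From /o/ at 5 rightward: 6 /o/ is itself a trigger — this domain ends here.
From /o/ at 5 leftward: 4 /e/ → [+round]; 3 /d/ transparent; 2 /d/ transparent; 1 /b/ transparent; word edge.
From /o/ at 6 rightward: 7 /a/ → [+round]; 8 /e/ → [+round]; bound reached.
From /o/ at 6 leftward: 5 /o/ is itself a trigger — this domain ends here.
From /o/ at 17 rightward: 18 /i/ → [+round]; word edge.
From /o/ at 17 leftward: 16 /i/ → [+round]; 15 /i/ → [+round]; bound reached.
Targets with no active source: positions 10 11 12 stay [-round].

4 5 6 7 8 15 16 17 18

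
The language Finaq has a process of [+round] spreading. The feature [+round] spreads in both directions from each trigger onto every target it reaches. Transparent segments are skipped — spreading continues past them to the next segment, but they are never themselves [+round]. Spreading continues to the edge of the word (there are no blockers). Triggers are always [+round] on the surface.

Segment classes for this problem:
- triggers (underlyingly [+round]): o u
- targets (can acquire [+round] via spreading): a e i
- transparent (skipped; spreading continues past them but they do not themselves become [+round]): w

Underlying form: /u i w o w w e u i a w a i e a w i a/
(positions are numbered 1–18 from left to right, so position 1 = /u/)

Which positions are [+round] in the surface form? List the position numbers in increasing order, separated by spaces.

1 2 4 7 8 9 10 12 13 14 15 17 18

From /u/ at 1 rightward: 2 /i/ → [+round]; 3 /w/ transparent; 4 /o/ is itself a trigger — this domain ends here.
From /u/ at 1 leftward: word edge.
From /o/ at 4 rightward: 5 /w/ transparent; 6 /w/ transparent; 7 /e/ → [+round]; 8 /u/ is itself a trigger — this domain ends here.
From /o/ at 4 leftward: 3 /w/ transparent; 2 /i/ → [+round]; 1 /u/ is itself a trigger — this domain ends here.
From /u/ at 8 rightward: 9 /i/ → [+round]; 10 /a/ → [+round]; 11 /w/ transparent; 12 /a/ → [+round]; 13 /i/ → [+round]; 14 /e/ → [+round]; 15 /a/ → [+round]; 16 /w/ transparent; 17 /i/ → [+round]; 18 /a/ → [+round]; word edge.
From /u/ at 8 leftward: 7 /e/ → [+round]; 6 /w/ transparent; 5 /w/ transparent; 4 /o/ is itself a trigger — this domain ends here.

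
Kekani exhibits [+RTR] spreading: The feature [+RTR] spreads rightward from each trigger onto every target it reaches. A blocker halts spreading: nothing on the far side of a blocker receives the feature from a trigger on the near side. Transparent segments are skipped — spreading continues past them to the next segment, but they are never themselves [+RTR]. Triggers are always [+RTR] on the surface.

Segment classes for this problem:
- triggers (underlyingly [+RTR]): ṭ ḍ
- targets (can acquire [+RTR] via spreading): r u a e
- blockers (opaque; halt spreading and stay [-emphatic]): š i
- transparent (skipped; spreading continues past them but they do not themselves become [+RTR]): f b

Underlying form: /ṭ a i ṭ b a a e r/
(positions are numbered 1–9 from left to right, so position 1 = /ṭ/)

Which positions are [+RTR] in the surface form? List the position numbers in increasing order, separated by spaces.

1 2 4 6 7 8 9

From /ṭ/ at 1 rightward: 2 /a/ → [+RTR]; 3 /i/ blocks.
From /ṭ/ at 4 rightward: 5 /b/ transparent; 6 /a/ → [+RTR]; 7 /a/ → [+RTR]; 8 /e/ → [+RTR]; 9 /r/ → [+RTR]; word edge.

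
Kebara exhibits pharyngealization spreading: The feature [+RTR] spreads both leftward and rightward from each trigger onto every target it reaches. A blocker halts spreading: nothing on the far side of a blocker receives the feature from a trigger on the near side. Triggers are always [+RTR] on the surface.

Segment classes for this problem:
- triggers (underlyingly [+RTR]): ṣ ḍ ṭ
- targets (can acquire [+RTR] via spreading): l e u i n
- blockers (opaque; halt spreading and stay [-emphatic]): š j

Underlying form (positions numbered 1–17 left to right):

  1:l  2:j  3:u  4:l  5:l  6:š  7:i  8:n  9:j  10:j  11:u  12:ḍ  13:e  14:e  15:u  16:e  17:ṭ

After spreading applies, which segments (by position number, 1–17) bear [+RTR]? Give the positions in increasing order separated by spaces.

11 12 13 14 15 16 17

From /ḍ/ at 12 rightward: 13 /e/ → [+RTR]; 14 /e/ → [+RTR]; 15 /u/ → [+RTR]; 16 /e/ → [+RTR]; 17 /ṭ/ is itself a trigger — this domain ends here.
From /ḍ/ at 12 leftward: 11 /u/ → [+RTR]; 10 /j/ blocks.
From /ṭ/ at 17 rightward: word edge.
From /ṭ/ at 17 leftward: 16 /e/ → [+RTR]; 15 /u/ → [+RTR]; 14 /e/ → [+RTR]; 13 /e/ → [+RTR]; 12 /ḍ/ is itself a trigger — this domain ends here.
Targets with no active source: positions 1 3 4 5 7 8 stay [-emphatic].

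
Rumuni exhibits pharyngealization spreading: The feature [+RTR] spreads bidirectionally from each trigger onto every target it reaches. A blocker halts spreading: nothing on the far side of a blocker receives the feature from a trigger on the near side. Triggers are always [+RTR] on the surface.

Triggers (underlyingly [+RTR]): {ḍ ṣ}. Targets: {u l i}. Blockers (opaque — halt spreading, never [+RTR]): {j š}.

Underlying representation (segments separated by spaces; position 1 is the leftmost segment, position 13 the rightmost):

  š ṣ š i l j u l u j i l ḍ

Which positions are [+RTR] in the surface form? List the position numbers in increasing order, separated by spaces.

From /ṣ/ at 2 rightward: 3 /š/ blocks.
From /ṣ/ at 2 leftward: 1 /š/ blocks.
From /ḍ/ at 13 rightward: word edge.
From /ḍ/ at 13 leftward: 12 /l/ → [+RTR]; 11 /i/ → [+RTR]; 10 /j/ blocks.
Targets with no active source: positions 4 5 7 8 9 stay [-emphatic].

2 11 12 13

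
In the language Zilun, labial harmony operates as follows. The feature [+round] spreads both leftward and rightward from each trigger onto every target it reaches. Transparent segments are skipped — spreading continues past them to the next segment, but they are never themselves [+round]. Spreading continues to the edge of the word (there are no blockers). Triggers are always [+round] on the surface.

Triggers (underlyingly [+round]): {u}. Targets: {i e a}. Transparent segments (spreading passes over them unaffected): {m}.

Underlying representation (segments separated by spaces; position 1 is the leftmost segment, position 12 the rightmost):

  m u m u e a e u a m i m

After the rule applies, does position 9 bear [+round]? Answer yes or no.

From /u/ at 2 rightward: 3 /m/ transparent; 4 /u/ is itself a trigger — this domain ends here.
From /u/ at 2 leftward: 1 /m/ transparent; word edge.
From /u/ at 4 rightward: 5 /e/ → [+round]; 6 /a/ → [+round]; 7 /e/ → [+round]; 8 /u/ is itself a trigger — this domain ends here.
From /u/ at 4 leftward: 3 /m/ transparent; 2 /u/ is itself a trigger — this domain ends here.
From /u/ at 8 rightward: 9 /a/ → [+round]; 10 /m/ transparent; 11 /i/ → [+round]; 12 /m/ transparent; word edge.
From /u/ at 8 leftward: 7 /e/ → [+round]; 6 /a/ → [+round]; 5 /e/ → [+round]; 4 /u/ is itself a trigger — this domain ends here.
[+round] positions on the surface: 2 4 5 6 7 8 9 11.

yes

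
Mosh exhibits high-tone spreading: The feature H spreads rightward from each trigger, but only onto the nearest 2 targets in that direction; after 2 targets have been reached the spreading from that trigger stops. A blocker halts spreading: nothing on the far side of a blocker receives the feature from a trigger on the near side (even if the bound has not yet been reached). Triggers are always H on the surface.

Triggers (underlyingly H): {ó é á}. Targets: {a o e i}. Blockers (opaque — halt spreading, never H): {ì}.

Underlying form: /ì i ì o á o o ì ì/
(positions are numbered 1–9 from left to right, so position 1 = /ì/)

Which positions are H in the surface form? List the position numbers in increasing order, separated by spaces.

5 6 7

From /á/ at 5 rightward: 6 /o/ → H; 7 /o/ → H; bound reached.
Targets with no active source: positions 2 4 stay [-high tone].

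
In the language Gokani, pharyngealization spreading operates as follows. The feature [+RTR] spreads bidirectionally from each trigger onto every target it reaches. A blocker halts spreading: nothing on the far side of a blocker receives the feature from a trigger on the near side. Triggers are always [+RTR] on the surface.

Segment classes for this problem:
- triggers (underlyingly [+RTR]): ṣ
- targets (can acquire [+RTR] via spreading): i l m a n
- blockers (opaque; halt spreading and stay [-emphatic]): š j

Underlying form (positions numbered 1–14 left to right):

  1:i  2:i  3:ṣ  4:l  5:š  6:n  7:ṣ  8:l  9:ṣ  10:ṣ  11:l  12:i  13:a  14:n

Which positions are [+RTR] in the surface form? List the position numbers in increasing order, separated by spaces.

From /ṣ/ at 3 rightward: 4 /l/ → [+RTR]; 5 /š/ blocks.
From /ṣ/ at 3 leftward: 2 /i/ → [+RTR]; 1 /i/ → [+RTR]; word edge.
From /ṣ/ at 7 rightward: 8 /l/ → [+RTR]; 9 /ṣ/ is itself a trigger — this domain ends here.
From /ṣ/ at 7 leftward: 6 /n/ → [+RTR]; 5 /š/ blocks.
From /ṣ/ at 9 rightward: 10 /ṣ/ is itself a trigger — this domain ends here.
From /ṣ/ at 9 leftward: 8 /l/ → [+RTR]; 7 /ṣ/ is itself a trigger — this domain ends here.
From /ṣ/ at 10 rightward: 11 /l/ → [+RTR]; 12 /i/ → [+RTR]; 13 /a/ → [+RTR]; 14 /n/ → [+RTR]; word edge.
From /ṣ/ at 10 leftward: 9 /ṣ/ is itself a trigger — this domain ends here.

1 2 3 4 6 7 8 9 10 11 12 13 14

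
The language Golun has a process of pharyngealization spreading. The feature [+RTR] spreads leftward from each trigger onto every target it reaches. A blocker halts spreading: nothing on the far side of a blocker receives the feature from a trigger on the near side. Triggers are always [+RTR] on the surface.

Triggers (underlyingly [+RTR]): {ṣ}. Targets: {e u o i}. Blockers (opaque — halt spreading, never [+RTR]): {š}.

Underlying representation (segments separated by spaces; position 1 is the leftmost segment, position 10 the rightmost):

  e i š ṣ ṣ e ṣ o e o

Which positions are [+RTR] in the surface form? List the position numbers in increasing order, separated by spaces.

From /ṣ/ at 4 leftward: 3 /š/ blocks.
From /ṣ/ at 5 leftward: 4 /ṣ/ is itself a trigger — this domain ends here.
From /ṣ/ at 7 leftward: 6 /e/ → [+RTR]; 5 /ṣ/ is itself a trigger — this domain ends here.
Targets with no active source: positions 1 2 8 9 10 stay [-emphatic].

4 5 6 7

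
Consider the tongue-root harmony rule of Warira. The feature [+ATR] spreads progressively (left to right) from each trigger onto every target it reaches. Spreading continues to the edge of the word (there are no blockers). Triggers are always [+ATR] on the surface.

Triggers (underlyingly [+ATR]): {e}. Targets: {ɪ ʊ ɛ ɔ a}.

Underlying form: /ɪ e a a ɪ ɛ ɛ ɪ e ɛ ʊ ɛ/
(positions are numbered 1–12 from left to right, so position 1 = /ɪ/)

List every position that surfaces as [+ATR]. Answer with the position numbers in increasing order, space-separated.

From /e/ at 2 rightward: 3 /a/ → [+ATR]; 4 /a/ → [+ATR]; 5 /ɪ/ → [+ATR]; 6 /ɛ/ → [+ATR]; 7 /ɛ/ → [+ATR]; 8 /ɪ/ → [+ATR]; 9 /e/ is itself a trigger — this domain ends here.
From /e/ at 9 rightward: 10 /ɛ/ → [+ATR]; 11 /ʊ/ → [+ATR]; 12 /ɛ/ → [+ATR]; word edge.
Target with no active source: position 1 stays [-ATR].

2 3 4 5 6 7 8 9 10 11 12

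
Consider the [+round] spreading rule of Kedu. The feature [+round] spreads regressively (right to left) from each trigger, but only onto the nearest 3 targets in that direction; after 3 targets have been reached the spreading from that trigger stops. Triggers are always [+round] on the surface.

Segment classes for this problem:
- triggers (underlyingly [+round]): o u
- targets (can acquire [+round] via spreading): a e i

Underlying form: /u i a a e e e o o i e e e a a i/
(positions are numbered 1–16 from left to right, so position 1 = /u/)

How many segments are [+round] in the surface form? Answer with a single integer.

6

From /u/ at 1 leftward: word edge.
From /o/ at 8 leftward: 7 /e/ → [+round]; 6 /e/ → [+round]; 5 /e/ → [+round]; bound reached.
From /o/ at 9 leftward: 8 /o/ is itself a trigger — this domain ends here.
Targets with no active source: positions 2 3 4 10 11 12 13 14 15 16 stay [-round].
[+round] positions on the surface: 1 5 6 7 8 9.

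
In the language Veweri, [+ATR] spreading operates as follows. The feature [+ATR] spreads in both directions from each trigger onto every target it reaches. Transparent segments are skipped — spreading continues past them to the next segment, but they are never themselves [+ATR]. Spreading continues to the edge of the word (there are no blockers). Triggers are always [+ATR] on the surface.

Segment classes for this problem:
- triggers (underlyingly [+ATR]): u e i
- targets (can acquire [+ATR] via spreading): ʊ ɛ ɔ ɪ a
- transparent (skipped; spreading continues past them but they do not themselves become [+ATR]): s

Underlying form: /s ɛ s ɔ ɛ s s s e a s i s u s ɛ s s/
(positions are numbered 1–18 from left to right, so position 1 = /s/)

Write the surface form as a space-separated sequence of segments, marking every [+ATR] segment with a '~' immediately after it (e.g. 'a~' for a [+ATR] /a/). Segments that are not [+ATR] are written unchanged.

From /e/ at 9 rightward: 10 /a/ → [+ATR]; 11 /s/ transparent; 12 /i/ is itself a trigger — this domain ends here.
From /e/ at 9 leftward: 8 /s/ transparent; 7 /s/ transparent; 6 /s/ transparent; 5 /ɛ/ → [+ATR]; 4 /ɔ/ → [+ATR]; 3 /s/ transparent; 2 /ɛ/ → [+ATR]; 1 /s/ transparent; word edge.
From /i/ at 12 rightward: 13 /s/ transparent; 14 /u/ is itself a trigger — this domain ends here.
From /i/ at 12 leftward: 11 /s/ transparent; 10 /a/ → [+ATR]; 9 /e/ is itself a trigger — this domain ends here.
From /u/ at 14 rightward: 15 /s/ transparent; 16 /ɛ/ → [+ATR]; 17 /s/ transparent; 18 /s/ transparent; word edge.
From /u/ at 14 leftward: 13 /s/ transparent; 12 /i/ is itself a trigger — this domain ends here.
[+ATR] positions on the surface: 2 4 5 9 10 12 14 16.

s ɛ~ s ɔ~ ɛ~ s s s e~ a~ s i~ s u~ s ɛ~ s s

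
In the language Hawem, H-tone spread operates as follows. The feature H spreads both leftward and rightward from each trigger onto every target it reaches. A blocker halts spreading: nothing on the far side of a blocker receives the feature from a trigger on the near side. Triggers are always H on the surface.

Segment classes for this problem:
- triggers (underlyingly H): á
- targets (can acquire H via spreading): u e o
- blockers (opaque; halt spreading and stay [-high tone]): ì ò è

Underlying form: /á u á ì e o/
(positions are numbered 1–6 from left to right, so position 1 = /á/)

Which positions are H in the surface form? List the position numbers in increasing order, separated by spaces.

From /á/ at 1 rightward: 2 /u/ → H; 3 /á/ is itself a trigger — this domain ends here.
From /á/ at 1 leftward: word edge.
From /á/ at 3 rightward: 4 /ì/ blocks.
From /á/ at 3 leftward: 2 /u/ → H; 1 /á/ is itself a trigger — this domain ends here.
Targets with no active source: positions 5 6 stay [-high tone].

1 2 3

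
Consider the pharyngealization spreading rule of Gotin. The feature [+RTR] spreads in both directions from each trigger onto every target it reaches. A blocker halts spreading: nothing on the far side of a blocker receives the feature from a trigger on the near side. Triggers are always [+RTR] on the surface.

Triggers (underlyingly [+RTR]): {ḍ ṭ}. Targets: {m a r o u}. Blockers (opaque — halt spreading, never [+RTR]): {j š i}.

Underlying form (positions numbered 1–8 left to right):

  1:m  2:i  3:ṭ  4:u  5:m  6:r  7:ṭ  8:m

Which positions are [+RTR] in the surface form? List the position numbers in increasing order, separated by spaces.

From /ṭ/ at 3 rightward: 4 /u/ → [+RTR]; 5 /m/ → [+RTR]; 6 /r/ → [+RTR]; 7 /ṭ/ is itself a trigger — this domain ends here.
From /ṭ/ at 3 leftward: 2 /i/ blocks.
From /ṭ/ at 7 rightward: 8 /m/ → [+RTR]; word edge.
From /ṭ/ at 7 leftward: 6 /r/ → [+RTR]; 5 /m/ → [+RTR]; 4 /u/ → [+RTR]; 3 /ṭ/ is itself a trigger — this domain ends here.
Target with no active source: position 1 stays [-emphatic].

3 4 5 6 7 8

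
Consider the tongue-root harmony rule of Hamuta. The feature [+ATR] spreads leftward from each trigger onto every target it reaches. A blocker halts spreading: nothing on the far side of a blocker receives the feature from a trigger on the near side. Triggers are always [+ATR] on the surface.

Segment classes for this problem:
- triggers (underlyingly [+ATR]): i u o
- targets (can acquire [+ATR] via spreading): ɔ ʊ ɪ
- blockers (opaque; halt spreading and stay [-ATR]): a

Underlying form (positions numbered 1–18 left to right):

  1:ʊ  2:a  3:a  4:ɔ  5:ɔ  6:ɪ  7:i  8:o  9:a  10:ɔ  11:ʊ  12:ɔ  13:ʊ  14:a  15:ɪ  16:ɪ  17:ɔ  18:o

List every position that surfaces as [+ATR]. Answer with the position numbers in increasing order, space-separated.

From /i/ at 7 leftward: 6 /ɪ/ → [+ATR]; 5 /ɔ/ → [+ATR]; 4 /ɔ/ → [+ATR]; 3 /a/ blocks.
From /o/ at 8 leftward: 7 /i/ is itself a trigger — this domain ends here.
From /o/ at 18 leftward: 17 /ɔ/ → [+ATR]; 16 /ɪ/ → [+ATR]; 15 /ɪ/ → [+ATR]; 14 /a/ blocks.
Targets with no active source: positions 1 10 11 12 13 stay [-ATR].

4 5 6 7 8 15 16 17 18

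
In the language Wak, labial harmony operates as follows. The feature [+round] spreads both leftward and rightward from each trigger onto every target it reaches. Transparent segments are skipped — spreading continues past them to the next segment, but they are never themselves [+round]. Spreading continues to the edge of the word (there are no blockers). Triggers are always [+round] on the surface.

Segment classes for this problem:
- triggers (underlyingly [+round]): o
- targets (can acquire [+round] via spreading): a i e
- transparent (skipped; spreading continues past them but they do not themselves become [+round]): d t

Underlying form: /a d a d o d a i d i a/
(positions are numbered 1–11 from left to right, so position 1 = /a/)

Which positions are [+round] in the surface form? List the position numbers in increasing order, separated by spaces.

From /o/ at 5 rightward: 6 /d/ transparent; 7 /a/ → [+round]; 8 /i/ → [+round]; 9 /d/ transparent; 10 /i/ → [+round]; 11 /a/ → [+round]; word edge.
From /o/ at 5 leftward: 4 /d/ transparent; 3 /a/ → [+round]; 2 /d/ transparent; 1 /a/ → [+round]; word edge.

1 3 5 7 8 10 11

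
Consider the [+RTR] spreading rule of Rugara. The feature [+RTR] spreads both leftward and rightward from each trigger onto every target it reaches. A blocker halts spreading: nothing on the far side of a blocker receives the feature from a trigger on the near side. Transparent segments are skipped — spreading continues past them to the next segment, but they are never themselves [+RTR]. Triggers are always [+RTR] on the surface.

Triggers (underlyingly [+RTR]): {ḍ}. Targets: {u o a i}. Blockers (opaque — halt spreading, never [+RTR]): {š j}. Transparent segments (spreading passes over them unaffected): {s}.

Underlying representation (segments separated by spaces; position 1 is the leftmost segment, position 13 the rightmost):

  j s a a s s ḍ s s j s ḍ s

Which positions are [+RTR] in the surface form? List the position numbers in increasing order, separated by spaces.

From /ḍ/ at 7 rightward: 8 /s/ transparent; 9 /s/ transparent; 10 /j/ blocks.
From /ḍ/ at 7 leftward: 6 /s/ transparent; 5 /s/ transparent; 4 /a/ → [+RTR]; 3 /a/ → [+RTR]; 2 /s/ transparent; 1 /j/ blocks.
From /ḍ/ at 12 rightward: 13 /s/ transparent; word edge.
From /ḍ/ at 12 leftward: 11 /s/ transparent; 10 /j/ blocks.

3 4 7 12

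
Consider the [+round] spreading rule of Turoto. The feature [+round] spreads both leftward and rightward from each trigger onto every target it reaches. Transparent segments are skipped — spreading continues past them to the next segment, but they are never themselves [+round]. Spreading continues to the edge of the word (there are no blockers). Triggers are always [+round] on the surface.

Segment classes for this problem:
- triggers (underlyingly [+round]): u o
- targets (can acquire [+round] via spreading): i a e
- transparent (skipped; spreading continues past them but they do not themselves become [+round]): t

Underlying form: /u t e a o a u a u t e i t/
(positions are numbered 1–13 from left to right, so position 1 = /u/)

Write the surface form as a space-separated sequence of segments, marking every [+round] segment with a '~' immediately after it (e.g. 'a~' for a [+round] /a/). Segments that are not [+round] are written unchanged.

u~ t e~ a~ o~ a~ u~ a~ u~ t e~ i~ t

From /u/ at 1 rightward: 2 /t/ transparent; 3 /e/ → [+round]; 4 /a/ → [+round]; 5 /o/ is itself a trigger — this domain ends here.
From /u/ at 1 leftward: word edge.
From /o/ at 5 rightward: 6 /a/ → [+round]; 7 /u/ is itself a trigger — this domain ends here.
From /o/ at 5 leftward: 4 /a/ → [+round]; 3 /e/ → [+round]; 2 /t/ transparent; 1 /u/ is itself a trigger — this domain ends here.
From /u/ at 7 rightward: 8 /a/ → [+round]; 9 /u/ is itself a trigger — this domain ends here.
From /u/ at 7 leftward: 6 /a/ → [+round]; 5 /o/ is itself a trigger — this domain ends here.
From /u/ at 9 rightward: 10 /t/ transparent; 11 /e/ → [+round]; 12 /i/ → [+round]; 13 /t/ transparent; word edge.
From /u/ at 9 leftward: 8 /a/ → [+round]; 7 /u/ is itself a trigger — this domain ends here.
[+round] positions on the surface: 1 3 4 5 6 7 8 9 11 12.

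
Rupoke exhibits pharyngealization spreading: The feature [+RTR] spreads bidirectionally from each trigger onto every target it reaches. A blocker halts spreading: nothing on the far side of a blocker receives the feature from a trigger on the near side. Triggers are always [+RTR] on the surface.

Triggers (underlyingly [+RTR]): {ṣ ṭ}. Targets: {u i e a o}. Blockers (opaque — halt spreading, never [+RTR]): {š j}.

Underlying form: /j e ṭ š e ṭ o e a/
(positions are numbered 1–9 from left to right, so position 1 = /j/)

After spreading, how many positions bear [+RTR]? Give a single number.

7

From /ṭ/ at 3 rightward: 4 /š/ blocks.
From /ṭ/ at 3 leftward: 2 /e/ → [+RTR]; 1 /j/ blocks.
From /ṭ/ at 6 rightward: 7 /o/ → [+RTR]; 8 /e/ → [+RTR]; 9 /a/ → [+RTR]; word edge.
From /ṭ/ at 6 leftward: 5 /e/ → [+RTR]; 4 /š/ blocks.
[+RTR] positions on the surface: 2 3 5 6 7 8 9.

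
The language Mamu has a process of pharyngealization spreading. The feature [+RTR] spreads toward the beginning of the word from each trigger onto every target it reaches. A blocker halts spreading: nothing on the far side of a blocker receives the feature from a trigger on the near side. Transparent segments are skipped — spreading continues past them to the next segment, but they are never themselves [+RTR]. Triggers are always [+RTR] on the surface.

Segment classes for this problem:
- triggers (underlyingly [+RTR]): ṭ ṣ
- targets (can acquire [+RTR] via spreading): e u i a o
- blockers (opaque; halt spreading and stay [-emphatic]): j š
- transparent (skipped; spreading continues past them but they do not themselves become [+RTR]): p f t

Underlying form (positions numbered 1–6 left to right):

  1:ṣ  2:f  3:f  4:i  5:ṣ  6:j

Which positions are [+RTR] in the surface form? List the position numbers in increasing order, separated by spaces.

From /ṣ/ at 1 leftward: word edge.
From /ṣ/ at 5 leftward: 4 /i/ → [+RTR]; 3 /f/ transparent; 2 /f/ transparent; 1 /ṣ/ is itself a trigger — this domain ends here.

1 4 5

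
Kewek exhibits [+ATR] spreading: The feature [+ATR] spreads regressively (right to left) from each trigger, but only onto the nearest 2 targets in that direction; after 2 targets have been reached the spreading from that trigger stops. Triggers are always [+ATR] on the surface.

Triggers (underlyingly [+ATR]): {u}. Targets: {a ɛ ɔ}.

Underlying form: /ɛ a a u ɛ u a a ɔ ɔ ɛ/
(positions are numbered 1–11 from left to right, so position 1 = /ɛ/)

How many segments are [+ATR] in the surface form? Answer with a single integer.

5

From /u/ at 4 leftward: 3 /a/ → [+ATR]; 2 /a/ → [+ATR]; bound reached.
From /u/ at 6 leftward: 5 /ɛ/ → [+ATR]; 4 /u/ is itself a trigger — this domain ends here.
Targets with no active source: positions 1 7 8 9 10 11 stay [-ATR].
[+ATR] positions on the surface: 2 3 4 5 6.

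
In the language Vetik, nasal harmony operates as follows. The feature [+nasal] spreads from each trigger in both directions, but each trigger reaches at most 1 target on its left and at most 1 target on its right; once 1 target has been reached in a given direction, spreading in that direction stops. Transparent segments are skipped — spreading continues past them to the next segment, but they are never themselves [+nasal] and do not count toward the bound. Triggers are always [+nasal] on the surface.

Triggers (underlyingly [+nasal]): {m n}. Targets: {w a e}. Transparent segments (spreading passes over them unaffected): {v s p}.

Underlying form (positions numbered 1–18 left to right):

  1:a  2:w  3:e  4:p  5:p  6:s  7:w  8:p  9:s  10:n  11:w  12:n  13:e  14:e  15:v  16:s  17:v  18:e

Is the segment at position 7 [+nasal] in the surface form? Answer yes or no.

yes

From /n/ at 10 rightward: 11 /w/ → [+nasal]; bound reached.
From /n/ at 10 leftward: 9 /s/ transparent; 8 /p/ transparent; 7 /w/ → [+nasal]; bound reached.
From /n/ at 12 rightward: 13 /e/ → [+nasal]; bound reached.
From /n/ at 12 leftward: 11 /w/ → [+nasal]; bound reached.
Targets with no active source: positions 1 2 3 14 18 stay [-nasal].
[+nasal] positions on the surface: 7 10 11 12 13.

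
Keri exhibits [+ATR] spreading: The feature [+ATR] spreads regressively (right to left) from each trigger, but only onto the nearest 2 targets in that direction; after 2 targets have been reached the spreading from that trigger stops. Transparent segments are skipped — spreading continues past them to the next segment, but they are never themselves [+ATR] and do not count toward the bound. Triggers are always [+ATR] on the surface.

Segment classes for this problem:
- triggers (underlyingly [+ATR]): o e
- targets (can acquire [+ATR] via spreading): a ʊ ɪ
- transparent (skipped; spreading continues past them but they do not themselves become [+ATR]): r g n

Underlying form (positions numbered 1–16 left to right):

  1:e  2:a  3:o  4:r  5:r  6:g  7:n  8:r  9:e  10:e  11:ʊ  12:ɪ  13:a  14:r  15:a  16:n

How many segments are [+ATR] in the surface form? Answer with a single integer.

From /e/ at 1 leftward: word edge.
From /o/ at 3 leftward: 2 /a/ → [+ATR]; 1 /e/ is itself a trigger — this domain ends here.
From /e/ at 9 leftward: 8 /r/ transparent; 7 /n/ transparent; 6 /g/ transparent; 5 /r/ transparent; 4 /r/ transparent; 3 /o/ is itself a trigger — this domain ends here.
From /e/ at 10 leftward: 9 /e/ is itself a trigger — this domain ends here.
Targets with no active source: positions 11 12 13 15 stay [-ATR].
[+ATR] positions on the surface: 1 2 3 9 10.

5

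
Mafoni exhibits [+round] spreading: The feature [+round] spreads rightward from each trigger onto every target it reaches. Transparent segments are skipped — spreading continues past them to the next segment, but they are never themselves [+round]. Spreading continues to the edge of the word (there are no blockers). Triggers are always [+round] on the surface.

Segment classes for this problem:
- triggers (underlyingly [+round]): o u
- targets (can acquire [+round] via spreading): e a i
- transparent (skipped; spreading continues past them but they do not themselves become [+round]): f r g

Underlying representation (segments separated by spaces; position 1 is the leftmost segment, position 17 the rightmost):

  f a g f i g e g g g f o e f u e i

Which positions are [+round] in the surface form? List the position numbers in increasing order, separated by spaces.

From /o/ at 12 rightward: 13 /e/ → [+round]; 14 /f/ transparent; 15 /u/ is itself a trigger — this domain ends here.
From /u/ at 15 rightward: 16 /e/ → [+round]; 17 /i/ → [+round]; word edge.
Targets with no active source: positions 2 5 7 stay [-round].

12 13 15 16 17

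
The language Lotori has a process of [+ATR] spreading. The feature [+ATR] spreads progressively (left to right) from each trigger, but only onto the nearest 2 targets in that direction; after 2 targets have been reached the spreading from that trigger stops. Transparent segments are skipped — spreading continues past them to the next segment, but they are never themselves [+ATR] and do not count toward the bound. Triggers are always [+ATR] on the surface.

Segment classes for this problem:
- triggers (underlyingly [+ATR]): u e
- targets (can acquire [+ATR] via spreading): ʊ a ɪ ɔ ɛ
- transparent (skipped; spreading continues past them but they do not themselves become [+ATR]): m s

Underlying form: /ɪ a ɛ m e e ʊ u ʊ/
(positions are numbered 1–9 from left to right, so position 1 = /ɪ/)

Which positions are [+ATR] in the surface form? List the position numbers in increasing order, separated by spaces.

From /e/ at 5 rightward: 6 /e/ is itself a trigger — this domain ends here.
From /e/ at 6 rightward: 7 /ʊ/ → [+ATR]; 8 /u/ is itself a trigger — this domain ends here.
From /u/ at 8 rightward: 9 /ʊ/ → [+ATR]; word edge.
Targets with no active source: positions 1 2 3 stay [-ATR].

5 6 7 8 9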